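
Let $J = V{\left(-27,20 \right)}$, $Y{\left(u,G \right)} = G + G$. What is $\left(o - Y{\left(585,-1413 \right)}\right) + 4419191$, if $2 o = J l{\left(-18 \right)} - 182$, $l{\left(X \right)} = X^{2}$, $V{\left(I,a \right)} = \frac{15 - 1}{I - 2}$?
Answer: $\frac{128233586}{29} \approx 4.4218 \cdot 10^{6}$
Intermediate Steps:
$Y{\left(u,G \right)} = 2 G$
$V{\left(I,a \right)} = \frac{14}{-2 + I}$
$J = - \frac{14}{29}$ ($J = \frac{14}{-2 - 27} = \frac{14}{-29} = 14 \left(- \frac{1}{29}\right) = - \frac{14}{29} \approx -0.48276$)
$o = - \frac{4907}{29}$ ($o = \frac{- \frac{14 \left(-18\right)^{2}}{29} - 182}{2} = \frac{\left(- \frac{14}{29}\right) 324 - 182}{2} = \frac{- \frac{4536}{29} - 182}{2} = \frac{1}{2} \left(- \frac{9814}{29}\right) = - \frac{4907}{29} \approx -169.21$)
$\left(o - Y{\left(585,-1413 \right)}\right) + 4419191 = \left(- \frac{4907}{29} - 2 \left(-1413\right)\right) + 4419191 = \left(- \frac{4907}{29} - -2826\right) + 4419191 = \left(- \frac{4907}{29} + 2826\right) + 4419191 = \frac{77047}{29} + 4419191 = \frac{128233586}{29}$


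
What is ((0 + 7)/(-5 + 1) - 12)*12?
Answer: -165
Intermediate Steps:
((0 + 7)/(-5 + 1) - 12)*12 = (7/(-4) - 12)*12 = (7*(-¼) - 12)*12 = (-7/4 - 12)*12 = -55/4*12 = -165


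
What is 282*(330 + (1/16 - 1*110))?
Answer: 496461/8 ≈ 62058.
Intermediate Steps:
282*(330 + (1/16 - 1*110)) = 282*(330 + (1/16 - 110)) = 282*(330 - 1759/16) = 282*(3521/16) = 496461/8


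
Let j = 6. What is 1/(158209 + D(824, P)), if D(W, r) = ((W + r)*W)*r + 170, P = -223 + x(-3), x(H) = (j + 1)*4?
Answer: -1/100909341 ≈ -9.9099e-9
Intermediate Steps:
x(H) = 28 (x(H) = (6 + 1)*4 = 7*4 = 28)
P = -195 (P = -223 + 28 = -195)
D(W, r) = 170 + W*r*(W + r) (D(W, r) = (W*(W + r))*r + 170 = W*r*(W + r) + 170 = 170 + W*r*(W + r))
1/(158209 + D(824, P)) = 1/(158209 + (170 + 824*(-195)² - 195*824²)) = 1/(158209 + (170 + 824*38025 - 195*678976)) = 1/(158209 + (170 + 31332600 - 132400320)) = 1/(158209 - 101067550) = 1/(-100909341) = -1/100909341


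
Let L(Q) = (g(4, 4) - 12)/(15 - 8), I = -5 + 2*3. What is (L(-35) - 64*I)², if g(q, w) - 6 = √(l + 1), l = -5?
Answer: 206112/49 - 1816*I/49 ≈ 4206.4 - 37.061*I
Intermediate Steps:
I = 1 (I = -5 + 6 = 1)
g(q, w) = 6 + 2*I (g(q, w) = 6 + √(-5 + 1) = 6 + √(-4) = 6 + 2*I)
L(Q) = -6/7 + 2*I/7 (L(Q) = ((6 + 2*I) - 12)/(15 - 8) = (-6 + 2*I)/7 = (-6 + 2*I)*(⅐) = -6/7 + 2*I/7)
(L(-35) - 64*I)² = ((-6/7 + 2*I/7) - 64*1)² = ((-6/7 + 2*I/7) - 64)² = (-454/7 + 2*I/7)²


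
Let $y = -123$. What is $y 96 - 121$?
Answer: $-11929$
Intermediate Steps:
$y 96 - 121 = \left(-123\right) 96 - 121 = -11808 - 121 = -11929$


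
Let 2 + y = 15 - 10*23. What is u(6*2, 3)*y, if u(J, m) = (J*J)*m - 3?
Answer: -93093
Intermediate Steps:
u(J, m) = -3 + m*J² (u(J, m) = J²*m - 3 = m*J² - 3 = -3 + m*J²)
y = -217 (y = -2 + (15 - 10*23) = -2 + (15 - 230) = -2 - 215 = -217)
u(6*2, 3)*y = (-3 + 3*(6*2)²)*(-217) = (-3 + 3*12²)*(-217) = (-3 + 3*144)*(-217) = (-3 + 432)*(-217) = 429*(-217) = -93093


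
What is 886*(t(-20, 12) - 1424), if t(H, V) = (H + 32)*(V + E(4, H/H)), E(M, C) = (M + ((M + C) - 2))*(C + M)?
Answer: -761960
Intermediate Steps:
E(M, C) = (C + M)*(-2 + C + 2*M) (E(M, C) = (M + ((C + M) - 2))*(C + M) = (M + (-2 + C + M))*(C + M) = (-2 + C + 2*M)*(C + M) = (C + M)*(-2 + C + 2*M))
t(H, V) = (32 + H)*(35 + V) (t(H, V) = (H + 32)*(V + ((H/H)² - 2*H/H - 2*4 + 2*4² + 3*(H/H)*4)) = (32 + H)*(V + (1² - 2*1 - 8 + 2*16 + 3*1*4)) = (32 + H)*(V + (1 - 2 - 8 + 32 + 12)) = (32 + H)*(V + 35) = (32 + H)*(35 + V))
886*(t(-20, 12) - 1424) = 886*((1120 + 32*12 + 35*(-20) - 20*12) - 1424) = 886*((1120 + 384 - 700 - 240) - 1424) = 886*(564 - 1424) = 886*(-860) = -761960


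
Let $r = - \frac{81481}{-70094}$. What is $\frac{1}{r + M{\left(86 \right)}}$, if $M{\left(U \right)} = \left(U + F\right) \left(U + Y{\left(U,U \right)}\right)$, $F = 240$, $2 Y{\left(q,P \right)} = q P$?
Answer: $\frac{70094}{86466918377} \approx 8.1065 \cdot 10^{-7}$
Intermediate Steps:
$Y{\left(q,P \right)} = \frac{P q}{2}$ ($Y{\left(q,P \right)} = \frac{q P}{2} = \frac{P q}{2}$)
$M{\left(U \right)} = \left(240 + U\right) \left(U + \frac{U^{2}}{2}\right)$ ($M{\left(U \right)} = \left(U + 240\right) \left(U + \frac{U U}{2}\right) = \left(240 + U\right) \left(U + \frac{U^{2}}{2}\right)$)
$r = \frac{81481}{70094}$ ($r = \left(-81481\right) \left(- \frac{1}{70094}\right) = \frac{81481}{70094} \approx 1.1625$)
$\frac{1}{r + M{\left(86 \right)}} = \frac{1}{\frac{81481}{70094} + \frac{1}{2} \cdot 86 \left(480 + 86^{2} + 242 \cdot 86\right)} = \frac{1}{\frac{81481}{70094} + \frac{1}{2} \cdot 86 \left(480 + 7396 + 20812\right)} = \frac{1}{\frac{81481}{70094} + \frac{1}{2} \cdot 86 \cdot 28688} = \frac{1}{\frac{81481}{70094} + 1233584} = \frac{1}{\frac{86466918377}{70094}} = \frac{70094}{86466918377}$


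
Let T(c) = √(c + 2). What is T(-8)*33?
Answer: 33*I*√6 ≈ 80.833*I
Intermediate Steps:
T(c) = √(2 + c)
T(-8)*33 = √(2 - 8)*33 = √(-6)*33 = (I*√6)*33 = 33*I*√6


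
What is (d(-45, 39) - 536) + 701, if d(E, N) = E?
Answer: 120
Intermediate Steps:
(d(-45, 39) - 536) + 701 = (-45 - 536) + 701 = -581 + 701 = 120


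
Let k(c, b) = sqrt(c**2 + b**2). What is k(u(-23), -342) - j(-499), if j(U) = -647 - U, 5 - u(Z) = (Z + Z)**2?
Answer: 148 + sqrt(4573285) ≈ 2286.5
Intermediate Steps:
u(Z) = 5 - 4*Z**2 (u(Z) = 5 - (Z + Z)**2 = 5 - (2*Z)**2 = 5 - 4*Z**2)
k(c, b) = sqrt(b**2 + c**2)
k(u(-23), -342) - j(-499) = sqrt((-342)**2 + (5 - 4*(-23)**2)**2) - (-647 - 1*(-499)) = sqrt(116964 + (5 - 4*529)**2) - (-647 + 499) = sqrt(116964 + (5 - 2116)**2) - 1*(-148) = sqrt(116964 + (-2111)**2) + 148 = sqrt(116964 + 4456321) + 148 = sqrt(4573285) + 148 = 148 + sqrt(4573285)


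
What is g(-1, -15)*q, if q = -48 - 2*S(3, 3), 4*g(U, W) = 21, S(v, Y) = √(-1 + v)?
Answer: -252 - 21*√2/2 ≈ -266.85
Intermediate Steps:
g(U, W) = 21/4 (g(U, W) = (¼)*21 = 21/4)
q = -48 - 2*√2 (q = -48 - 2*√(-1 + 3) = -48 - 2*√2 ≈ -50.828)
g(-1, -15)*q = 21*(-48 - 2*√2)/4 = -252 - 21*√2/2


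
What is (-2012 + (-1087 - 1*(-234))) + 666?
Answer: -2199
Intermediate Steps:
(-2012 + (-1087 - 1*(-234))) + 666 = (-2012 + (-1087 + 234)) + 666 = (-2012 - 853) + 666 = -2865 + 666 = -2199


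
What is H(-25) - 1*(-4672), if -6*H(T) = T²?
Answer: 27407/6 ≈ 4567.8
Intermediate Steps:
H(T) = -T²/6
H(-25) - 1*(-4672) = -⅙*(-25)² - 1*(-4672) = -⅙*625 + 4672 = -625/6 + 4672 = 27407/6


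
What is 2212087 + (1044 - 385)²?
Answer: 2646368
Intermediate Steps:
2212087 + (1044 - 385)² = 2212087 + 659² = 2212087 + 434281 = 2646368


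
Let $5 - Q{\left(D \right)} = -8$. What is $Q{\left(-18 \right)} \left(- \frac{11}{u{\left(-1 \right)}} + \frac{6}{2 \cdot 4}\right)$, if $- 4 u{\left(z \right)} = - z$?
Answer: $\frac{2327}{4} \approx 581.75$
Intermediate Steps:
$Q{\left(D \right)} = 13$ ($Q{\left(D \right)} = 5 - -8 = 5 + 8 = 13$)
$u{\left(z \right)} = \frac{z}{4}$ ($u{\left(z \right)} = - \frac{\left(-1\right) z}{4} = \frac{z}{4}$)
$Q{\left(-18 \right)} \left(- \frac{11}{u{\left(-1 \right)}} + \frac{6}{2 \cdot 4}\right) = 13 \left(- \frac{11}{\frac{1}{4} \left(-1\right)} + \frac{6}{2 \cdot 4}\right) = 13 \left(- \frac{11}{- \frac{1}{4}} + \frac{6}{8}\right) = 13 \left(\left(-11\right) \left(-4\right) + 6 \cdot \frac{1}{8}\right) = 13 \left(44 + \frac{3}{4}\right) = 13 \cdot \frac{179}{4} = \frac{2327}{4}$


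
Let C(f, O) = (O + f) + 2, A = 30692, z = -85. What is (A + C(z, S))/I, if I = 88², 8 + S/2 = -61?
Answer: 30471/7744 ≈ 3.9348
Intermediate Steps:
S = -138 (S = -16 + 2*(-61) = -16 - 122 = -138)
C(f, O) = 2 + O + f
I = 7744
(A + C(z, S))/I = (30692 + (2 - 138 - 85))/7744 = (30692 - 221)*(1/7744) = 30471*(1/7744) = 30471/7744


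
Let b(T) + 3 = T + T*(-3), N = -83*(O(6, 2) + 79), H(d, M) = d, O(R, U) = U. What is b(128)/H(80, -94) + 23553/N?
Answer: -402833/59760 ≈ -6.7408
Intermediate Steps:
N = -6723 (N = -83*(2 + 79) = -83*81 = -6723)
b(T) = -3 - 2*T (b(T) = -3 + (T + T*(-3)) = -3 + (T - 3*T) = -3 - 2*T)
b(128)/H(80, -94) + 23553/N = (-3 - 2*128)/80 + 23553/(-6723) = (-3 - 256)*(1/80) + 23553*(-1/6723) = -259*1/80 - 2617/747 = -259/80 - 2617/747 = -402833/59760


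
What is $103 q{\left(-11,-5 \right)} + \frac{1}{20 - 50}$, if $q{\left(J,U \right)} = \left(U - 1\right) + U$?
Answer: $- \frac{33991}{30} \approx -1133.0$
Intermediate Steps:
$q{\left(J,U \right)} = -1 + 2 U$ ($q{\left(J,U \right)} = \left(-1 + U\right) + U = -1 + 2 U$)
$103 q{\left(-11,-5 \right)} + \frac{1}{20 - 50} = 103 \left(-1 + 2 \left(-5\right)\right) + \frac{1}{20 - 50} = 103 \left(-1 - 10\right) + \frac{1}{-30} = 103 \left(-11\right) - \frac{1}{30} = -1133 - \frac{1}{30} = - \frac{33991}{30}$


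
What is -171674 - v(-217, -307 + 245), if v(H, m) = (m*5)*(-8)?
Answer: -174154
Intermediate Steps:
v(H, m) = -40*m (v(H, m) = (5*m)*(-8) = -40*m)
-171674 - v(-217, -307 + 245) = -171674 - (-40)*(-307 + 245) = -171674 - (-40)*(-62) = -171674 - 1*2480 = -171674 - 2480 = -174154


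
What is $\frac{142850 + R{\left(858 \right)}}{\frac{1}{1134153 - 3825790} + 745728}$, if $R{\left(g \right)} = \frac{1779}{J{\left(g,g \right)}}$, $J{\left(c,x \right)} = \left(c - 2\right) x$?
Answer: $\frac{7240910628294457}{37800137973073520} \approx 0.19156$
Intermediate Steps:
$J{\left(c,x \right)} = x \left(-2 + c\right)$ ($J{\left(c,x \right)} = \left(-2 + c\right) x = x \left(-2 + c\right)$)
$R{\left(g \right)} = \frac{1779}{g \left(-2 + g\right)}$
$\frac{142850 + R{\left(858 \right)}}{\frac{1}{1134153 - 3825790} + 745728} = \frac{142850 + \frac{1779}{858 \left(-2 + 858\right)}}{\frac{1}{1134153 - 3825790} + 745728} = \frac{142850 + 1779 \cdot \frac{1}{858} \cdot \frac{1}{856}}{\frac{1}{-2691637} + 745728} = \frac{142850 + 1779 \cdot \frac{1}{858} \cdot \frac{1}{856}}{- \frac{1}{2691637} + 745728} = \frac{142850 + \frac{593}{244816}}{\frac{2007229076735}{2691637}} = \frac{34971966193}{244816} \cdot \frac{2691637}{2007229076735} = \frac{7240910628294457}{37800137973073520}$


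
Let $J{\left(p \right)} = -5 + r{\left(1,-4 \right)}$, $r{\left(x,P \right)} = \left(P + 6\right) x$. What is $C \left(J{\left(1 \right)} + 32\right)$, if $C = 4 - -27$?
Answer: $899$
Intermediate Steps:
$C = 31$ ($C = 4 + 27 = 31$)
$r{\left(x,P \right)} = x \left(6 + P\right)$ ($r{\left(x,P \right)} = \left(6 + P\right) x = x \left(6 + P\right)$)
$J{\left(p \right)} = -3$ ($J{\left(p \right)} = -5 + 1 \left(6 - 4\right) = -5 + 1 \cdot 2 = -5 + 2 = -3$)
$C \left(J{\left(1 \right)} + 32\right) = 31 \left(-3 + 32\right) = 31 \cdot 29 = 899$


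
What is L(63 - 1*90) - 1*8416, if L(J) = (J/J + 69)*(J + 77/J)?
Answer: -283652/27 ≈ -10506.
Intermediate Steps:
L(J) = 70*J + 5390/J (L(J) = (1 + 69)*(J + 77/J) = 70*(J + 77/J) = 70*J + 5390/J)
L(63 - 1*90) - 1*8416 = (70*(63 - 1*90) + 5390/(63 - 1*90)) - 1*8416 = (70*(63 - 90) + 5390/(63 - 90)) - 8416 = (70*(-27) + 5390/(-27)) - 8416 = (-1890 + 5390*(-1/27)) - 8416 = (-1890 - 5390/27) - 8416 = -56420/27 - 8416 = -283652/27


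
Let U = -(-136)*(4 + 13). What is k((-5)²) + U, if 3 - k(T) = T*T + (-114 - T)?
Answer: 1829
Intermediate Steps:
k(T) = 117 + T - T² (k(T) = 3 - (T*T + (-114 - T)) = 3 - (T² + (-114 - T)) = 3 - (-114 + T² - T) = 3 + (114 + T - T²) = 117 + T - T²)
U = 2312 (U = -(-136)*17 = -68*(-34) = 2312)
k((-5)²) + U = (117 + (-5)² - ((-5)²)²) + 2312 = (117 + 25 - 1*25²) + 2312 = (117 + 25 - 1*625) + 2312 = (117 + 25 - 625) + 2312 = -483 + 2312 = 1829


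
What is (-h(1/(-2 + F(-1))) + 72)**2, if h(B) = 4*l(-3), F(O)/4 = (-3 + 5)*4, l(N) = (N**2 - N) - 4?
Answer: 1600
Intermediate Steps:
l(N) = -4 + N**2 - N
F(O) = 32 (F(O) = 4*((-3 + 5)*4) = 4*(2*4) = 4*8 = 32)
h(B) = 32 (h(B) = 4*(-4 + (-3)**2 - 1*(-3)) = 4*(-4 + 9 + 3) = 4*8 = 32)
(-h(1/(-2 + F(-1))) + 72)**2 = (-1*32 + 72)**2 = (-32 + 72)**2 = 40**2 = 1600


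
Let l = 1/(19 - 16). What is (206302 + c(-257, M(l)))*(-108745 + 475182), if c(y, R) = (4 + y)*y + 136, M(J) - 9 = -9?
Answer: 99472621583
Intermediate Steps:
l = ⅓ (l = 1/3 = ⅓ ≈ 0.33333)
M(J) = 0 (M(J) = 9 - 9 = 0)
c(y, R) = 136 + y*(4 + y) (c(y, R) = y*(4 + y) + 136 = 136 + y*(4 + y))
(206302 + c(-257, M(l)))*(-108745 + 475182) = (206302 + (136 + (-257)² + 4*(-257)))*(-108745 + 475182) = (206302 + (136 + 66049 - 1028))*366437 = (206302 + 65157)*366437 = 271459*366437 = 99472621583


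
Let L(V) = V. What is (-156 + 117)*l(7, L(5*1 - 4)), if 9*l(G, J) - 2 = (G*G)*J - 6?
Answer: -195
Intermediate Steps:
l(G, J) = -4/9 + J*G²/9 (l(G, J) = 2/9 + ((G*G)*J - 6)/9 = 2/9 + (G²*J - 6)/9 = 2/9 + (J*G² - 6)/9 = 2/9 + (-6 + J*G²)/9 = 2/9 + (-⅔ + J*G²/9) = -4/9 + J*G²/9)
(-156 + 117)*l(7, L(5*1 - 4)) = (-156 + 117)*(-4/9 + (⅑)*(5*1 - 4)*7²) = -39*(-4/9 + (⅑)*(5 - 4)*49) = -39*(-4/9 + (⅑)*1*49) = -39*(-4/9 + 49/9) = -39*5 = -195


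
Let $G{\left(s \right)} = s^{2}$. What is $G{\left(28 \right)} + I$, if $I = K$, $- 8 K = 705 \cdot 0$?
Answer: $784$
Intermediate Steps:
$K = 0$ ($K = - \frac{705 \cdot 0}{8} = \left(- \frac{1}{8}\right) 0 = 0$)
$I = 0$
$G{\left(28 \right)} + I = 28^{2} + 0 = 784 + 0 = 784$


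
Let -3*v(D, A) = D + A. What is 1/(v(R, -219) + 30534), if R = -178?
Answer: 3/91999 ≈ 3.2609e-5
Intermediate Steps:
v(D, A) = -A/3 - D/3 (v(D, A) = -(D + A)/3 = -(A + D)/3 = -A/3 - D/3)
1/(v(R, -219) + 30534) = 1/((-⅓*(-219) - ⅓*(-178)) + 30534) = 1/((73 + 178/3) + 30534) = 1/(397/3 + 30534) = 1/(91999/3) = 3/91999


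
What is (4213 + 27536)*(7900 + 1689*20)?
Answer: 1323298320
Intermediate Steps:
(4213 + 27536)*(7900 + 1689*20) = 31749*(7900 + 33780) = 31749*41680 = 1323298320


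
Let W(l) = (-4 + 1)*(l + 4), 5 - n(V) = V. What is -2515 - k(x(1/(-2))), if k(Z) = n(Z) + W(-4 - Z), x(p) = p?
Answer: -2519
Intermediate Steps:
n(V) = 5 - V
W(l) = -12 - 3*l (W(l) = -3*(4 + l) = -12 - 3*l)
k(Z) = 5 + 2*Z (k(Z) = (5 - Z) + (-12 - 3*(-4 - Z)) = (5 - Z) + (-12 + (12 + 3*Z)) = (5 - Z) + 3*Z = 5 + 2*Z)
-2515 - k(x(1/(-2))) = -2515 - (5 + 2/(-2)) = -2515 - (5 + 2*(-½)) = -2515 - (5 - 1) = -2515 - 1*4 = -2515 - 4 = -2519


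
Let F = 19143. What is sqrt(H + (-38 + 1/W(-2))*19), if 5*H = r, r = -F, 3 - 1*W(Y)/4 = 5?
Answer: I*sqrt(1821190)/20 ≈ 67.476*I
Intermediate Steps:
W(Y) = -8 (W(Y) = 12 - 4*5 = 12 - 20 = -8)
r = -19143 (r = -1*19143 = -19143)
H = -19143/5 (H = (1/5)*(-19143) = -19143/5 ≈ -3828.6)
sqrt(H + (-38 + 1/W(-2))*19) = sqrt(-19143/5 + (-38 + 1/(-8))*19) = sqrt(-19143/5 + (-38 - 1/8)*19) = sqrt(-19143/5 - 305/8*19) = sqrt(-19143/5 - 5795/8) = sqrt(-182119/40) = I*sqrt(1821190)/20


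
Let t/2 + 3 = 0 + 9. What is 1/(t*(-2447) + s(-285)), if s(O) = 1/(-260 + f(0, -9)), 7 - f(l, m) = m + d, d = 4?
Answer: -248/7282273 ≈ -3.4055e-5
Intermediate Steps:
t = 12 (t = -6 + 2*(0 + 9) = -6 + 2*9 = -6 + 18 = 12)
f(l, m) = 3 - m (f(l, m) = 7 - (m + 4) = 7 - (4 + m) = 7 + (-4 - m) = 3 - m)
s(O) = -1/248 (s(O) = 1/(-260 + (3 - 1*(-9))) = 1/(-260 + (3 + 9)) = 1/(-260 + 12) = 1/(-248) = -1/248)
1/(t*(-2447) + s(-285)) = 1/(12*(-2447) - 1/248) = 1/(-29364 - 1/248) = 1/(-7282273/248) = -248/7282273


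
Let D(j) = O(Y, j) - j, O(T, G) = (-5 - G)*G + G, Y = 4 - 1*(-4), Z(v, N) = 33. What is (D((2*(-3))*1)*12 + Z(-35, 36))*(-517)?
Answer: 20163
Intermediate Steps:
Y = 8 (Y = 4 + 4 = 8)
O(T, G) = G + G*(-5 - G) (O(T, G) = G*(-5 - G) + G = G + G*(-5 - G))
D(j) = -j - j*(4 + j) (D(j) = -j*(4 + j) - j = -j - j*(4 + j))
(D((2*(-3))*1)*12 + Z(-35, 36))*(-517) = ((((2*(-3))*1)*(-5 - 2*(-3)))*12 + 33)*(-517) = (((-6*1)*(-5 - (-6)))*12 + 33)*(-517) = (-6*(-5 - 1*(-6))*12 + 33)*(-517) = (-6*(-5 + 6)*12 + 33)*(-517) = (-6*1*12 + 33)*(-517) = (-6*12 + 33)*(-517) = (-72 + 33)*(-517) = -39*(-517) = 20163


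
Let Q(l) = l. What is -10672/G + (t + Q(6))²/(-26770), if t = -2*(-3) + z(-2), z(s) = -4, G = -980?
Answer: 7140668/655865 ≈ 10.887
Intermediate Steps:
t = 2 (t = -2*(-3) - 4 = 6 - 4 = 2)
-10672/G + (t + Q(6))²/(-26770) = -10672/(-980) + (2 + 6)²/(-26770) = -10672*(-1/980) + 8²*(-1/26770) = 2668/245 + 64*(-1/26770) = 2668/245 - 32/13385 = 7140668/655865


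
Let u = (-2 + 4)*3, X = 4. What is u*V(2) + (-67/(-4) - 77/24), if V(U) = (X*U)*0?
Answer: 325/24 ≈ 13.542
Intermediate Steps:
V(U) = 0 (V(U) = (4*U)*0 = 0)
u = 6 (u = 2*3 = 6)
u*V(2) + (-67/(-4) - 77/24) = 6*0 + (-67/(-4) - 77/24) = 0 + (-67*(-¼) - 77*1/24) = 0 + (67/4 - 77/24) = 0 + 325/24 = 325/24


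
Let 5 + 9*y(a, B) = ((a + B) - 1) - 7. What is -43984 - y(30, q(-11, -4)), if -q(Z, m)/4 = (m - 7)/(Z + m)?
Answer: -5938051/135 ≈ -43986.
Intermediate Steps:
q(Z, m) = -4*(-7 + m)/(Z + m) (q(Z, m) = -4*(m - 7)/(Z + m) = -4*(-7 + m)/(Z + m))
y(a, B) = -13/9 + B/9 + a/9 (y(a, B) = -5/9 + (((a + B) - 1) - 7)/9 = -5/9 + (((B + a) - 1) - 7)/9 = -5/9 + ((-1 + B + a) - 7)/9 = -5/9 + (-8 + B + a)/9 = -5/9 + (-8/9 + B/9 + a/9) = -13/9 + B/9 + a/9)
-43984 - y(30, q(-11, -4)) = -43984 - (-13/9 + (4*(7 - 1*(-4))/(-11 - 4))/9 + (1/9)*30) = -43984 - (-13/9 + (4*(7 + 4)/(-15))/9 + 10/3) = -43984 - (-13/9 + (4*(-1/15)*11)/9 + 10/3) = -43984 - (-13/9 + (1/9)*(-44/15) + 10/3) = -43984 - (-13/9 - 44/135 + 10/3) = -43984 - 1*211/135 = -43984 - 211/135 = -5938051/135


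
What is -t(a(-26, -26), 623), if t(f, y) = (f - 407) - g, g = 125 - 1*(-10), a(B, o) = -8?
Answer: 550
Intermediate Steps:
g = 135 (g = 125 + 10 = 135)
t(f, y) = -542 + f (t(f, y) = (f - 407) - 1*135 = (-407 + f) - 135 = -542 + f)
-t(a(-26, -26), 623) = -(-542 - 8) = -1*(-550) = 550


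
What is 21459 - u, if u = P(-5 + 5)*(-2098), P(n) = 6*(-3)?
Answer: -16305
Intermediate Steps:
P(n) = -18
u = 37764 (u = -18*(-2098) = 37764)
21459 - u = 21459 - 1*37764 = 21459 - 37764 = -16305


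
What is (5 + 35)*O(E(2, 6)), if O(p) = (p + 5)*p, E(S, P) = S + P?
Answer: 4160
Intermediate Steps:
E(S, P) = P + S
O(p) = p*(5 + p) (O(p) = (5 + p)*p = p*(5 + p))
(5 + 35)*O(E(2, 6)) = (5 + 35)*((6 + 2)*(5 + (6 + 2))) = 40*(8*(5 + 8)) = 40*(8*13) = 40*104 = 4160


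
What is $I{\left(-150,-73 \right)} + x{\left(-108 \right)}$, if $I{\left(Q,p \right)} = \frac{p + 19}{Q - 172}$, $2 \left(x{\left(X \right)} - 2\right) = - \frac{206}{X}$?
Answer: $\frac{54275}{17388} \approx 3.1214$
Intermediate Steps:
$x{\left(X \right)} = 2 - \frac{103}{X}$ ($x{\left(X \right)} = 2 + \frac{\left(-206\right) \frac{1}{X}}{2} = 2 - \frac{103}{X}$)
$I{\left(Q,p \right)} = \frac{19 + p}{-172 + Q}$
$I{\left(-150,-73 \right)} + x{\left(-108 \right)} = \frac{19 - 73}{-172 - 150} + \left(2 - \frac{103}{-108}\right) = \frac{1}{-322} \left(-54\right) + \left(2 - - \frac{103}{108}\right) = \left(- \frac{1}{322}\right) \left(-54\right) + \left(2 + \frac{103}{108}\right) = \frac{27}{161} + \frac{319}{108} = \frac{54275}{17388}$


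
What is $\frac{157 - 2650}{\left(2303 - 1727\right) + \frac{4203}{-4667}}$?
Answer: $- \frac{1292759}{298221} \approx -4.3349$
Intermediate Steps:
$\frac{157 - 2650}{\left(2303 - 1727\right) + \frac{4203}{-4667}} = - \frac{2493}{576 + 4203 \left(- \frac{1}{4667}\right)} = - \frac{2493}{576 - \frac{4203}{4667}} = - \frac{2493}{\frac{2683989}{4667}} = \left(-2493\right) \frac{4667}{2683989} = - \frac{1292759}{298221}$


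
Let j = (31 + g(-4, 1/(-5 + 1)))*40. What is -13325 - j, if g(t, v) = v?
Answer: -14555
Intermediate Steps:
j = 1230 (j = (31 + 1/(-5 + 1))*40 = (31 + 1/(-4))*40 = (31 - ¼)*40 = (123/4)*40 = 1230)
-13325 - j = -13325 - 1*1230 = -13325 - 1230 = -14555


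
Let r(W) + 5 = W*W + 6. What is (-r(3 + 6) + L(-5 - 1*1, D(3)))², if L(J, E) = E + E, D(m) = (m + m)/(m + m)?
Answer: 6400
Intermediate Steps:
D(m) = 1 (D(m) = (2*m)/((2*m)) = (2*m)*(1/(2*m)) = 1)
L(J, E) = 2*E
r(W) = 1 + W² (r(W) = -5 + (W*W + 6) = -5 + (W² + 6) = -5 + (6 + W²) = 1 + W²)
(-r(3 + 6) + L(-5 - 1*1, D(3)))² = (-(1 + (3 + 6)²) + 2*1)² = (-(1 + 9²) + 2)² = (-(1 + 81) + 2)² = (-1*82 + 2)² = (-82 + 2)² = (-80)² = 6400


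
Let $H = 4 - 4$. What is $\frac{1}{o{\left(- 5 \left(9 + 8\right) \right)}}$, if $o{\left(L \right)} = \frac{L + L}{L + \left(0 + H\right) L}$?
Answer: $\frac{1}{2} \approx 0.5$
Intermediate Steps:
$H = 0$ ($H = 4 - 4 = 0$)
$o{\left(L \right)} = 2$ ($o{\left(L \right)} = \frac{L + L}{L + \left(0 + 0\right) L} = \frac{2 L}{L + 0 L} = \frac{2 L}{L + 0} = \frac{2 L}{L} = 2$)
$\frac{1}{o{\left(- 5 \left(9 + 8\right) \right)}} = \frac{1}{2}$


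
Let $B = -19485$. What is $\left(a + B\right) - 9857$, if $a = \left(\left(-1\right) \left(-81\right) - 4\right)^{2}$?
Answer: $-23413$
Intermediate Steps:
$a = 5929$ ($a = \left(81 - 4\right)^{2} = 77^{2} = 5929$)
$\left(a + B\right) - 9857 = \left(5929 - 19485\right) - 9857 = -13556 - 9857 = -23413$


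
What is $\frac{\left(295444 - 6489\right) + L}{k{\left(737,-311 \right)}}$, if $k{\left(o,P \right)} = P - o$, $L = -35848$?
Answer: $- \frac{253107}{1048} \approx -241.51$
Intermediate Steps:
$\frac{\left(295444 - 6489\right) + L}{k{\left(737,-311 \right)}} = \frac{\left(295444 - 6489\right) - 35848}{-311 - 737} = \frac{288955 - 35848}{-311 - 737} = \frac{253107}{-1048} = 253107 \left(- \frac{1}{1048}\right) = - \frac{253107}{1048}$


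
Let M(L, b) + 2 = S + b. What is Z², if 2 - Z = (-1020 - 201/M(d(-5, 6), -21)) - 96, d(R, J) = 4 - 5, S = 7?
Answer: 312829969/256 ≈ 1.2220e+6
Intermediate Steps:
d(R, J) = -1
M(L, b) = 5 + b (M(L, b) = -2 + (7 + b) = 5 + b)
Z = 17687/16 (Z = 2 - ((-1020 - 201/(5 - 21)) - 96) = 2 - ((-1020 - 201/(-16)) - 96) = 2 - ((-1020 - 201*(-1/16)) - 96) = 2 - ((-1020 + 201/16) - 96) = 2 - (-16119/16 - 96) = 2 - 1*(-17655/16) = 2 + 17655/16 = 17687/16 ≈ 1105.4)
Z² = (17687/16)² = 312829969/256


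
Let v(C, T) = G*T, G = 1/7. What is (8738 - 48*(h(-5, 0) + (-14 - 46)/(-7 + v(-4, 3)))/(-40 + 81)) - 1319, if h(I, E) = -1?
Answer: 6987141/943 ≈ 7409.5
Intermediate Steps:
G = ⅐ ≈ 0.14286
v(C, T) = T/7
(8738 - 48*(h(-5, 0) + (-14 - 46)/(-7 + v(-4, 3)))/(-40 + 81)) - 1319 = (8738 - 48*(-1 + (-14 - 46)/(-7 + (⅐)*3))/(-40 + 81)) - 1319 = (8738 - 48*(-1 - 60/(-7 + 3/7))/41) - 1319 = (8738 - 48*(-1 - 60/(-46/7))/41) - 1319 = (8738 - 48*(-1 - 60*(-7/46))/41) - 1319 = (8738 - 48*(-1 + 210/23)/41) - 1319 = (8738 - 8976/(23*41)) - 1319 = (8738 - 48*187/943) - 1319 = (8738 - 8976/943) - 1319 = 8230958/943 - 1319 = 6987141/943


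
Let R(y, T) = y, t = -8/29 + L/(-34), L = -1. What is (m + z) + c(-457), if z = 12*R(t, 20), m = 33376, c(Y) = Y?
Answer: 16227609/493 ≈ 32916.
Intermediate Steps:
t = -243/986 (t = -8/29 - 1/(-34) = -8*1/29 - 1*(-1/34) = -8/29 + 1/34 = -243/986 ≈ -0.24645)
z = -1458/493 (z = 12*(-243/986) = -1458/493 ≈ -2.9574)
(m + z) + c(-457) = (33376 - 1458/493) - 457 = 16452910/493 - 457 = 16227609/493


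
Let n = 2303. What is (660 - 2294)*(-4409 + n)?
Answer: 3441204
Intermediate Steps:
(660 - 2294)*(-4409 + n) = (660 - 2294)*(-4409 + 2303) = -1634*(-2106) = 3441204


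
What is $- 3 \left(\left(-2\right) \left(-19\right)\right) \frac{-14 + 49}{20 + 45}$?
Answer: $- \frac{798}{13} \approx -61.385$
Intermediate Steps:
$- 3 \left(\left(-2\right) \left(-19\right)\right) \frac{-14 + 49}{20 + 45} = \left(-3\right) 38 \cdot \frac{35}{65} = - 114 \cdot 35 \cdot \frac{1}{65} = \left(-114\right) \frac{7}{13} = - \frac{798}{13}$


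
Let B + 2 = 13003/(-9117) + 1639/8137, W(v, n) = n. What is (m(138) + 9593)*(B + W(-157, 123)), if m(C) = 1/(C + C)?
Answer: 23525931370868009/20475068004 ≈ 1.1490e+6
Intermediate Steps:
m(C) = 1/(2*C)
B = -239232706/74185029 (B = -2 + (13003/(-9117) + 1639/8137) = -2 + (13003*(-1/9117) + 1639*(1/8137)) = -2 + (-13003/9117 + 1639/8137) = -2 - 90862648/74185029 = -239232706/74185029 ≈ -3.2248)
(m(138) + 9593)*(B + W(-157, 123)) = ((1/2)/138 + 9593)*(-239232706/74185029 + 123) = ((1/2)*(1/138) + 9593)*(8885525861/74185029) = (1/276 + 9593)*(8885525861/74185029) = (2647669/276)*(8885525861/74185029) = 23525931370868009/20475068004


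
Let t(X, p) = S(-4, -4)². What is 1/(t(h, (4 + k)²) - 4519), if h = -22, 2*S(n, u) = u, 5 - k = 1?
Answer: -1/4515 ≈ -0.00022148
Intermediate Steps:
k = 4 (k = 5 - 1*1 = 5 - 1 = 4)
S(n, u) = u/2
t(X, p) = 4 (t(X, p) = ((½)*(-4))² = (-2)² = 4)
1/(t(h, (4 + k)²) - 4519) = 1/(4 - 4519) = 1/(-4515) = -1/4515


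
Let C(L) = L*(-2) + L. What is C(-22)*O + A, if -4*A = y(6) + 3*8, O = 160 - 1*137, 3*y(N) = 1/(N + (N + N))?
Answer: 107999/216 ≈ 500.00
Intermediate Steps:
y(N) = 1/(9*N) (y(N) = 1/(3*(N + (N + N))) = 1/(3*(N + 2*N)) = 1/(3*((3*N))) = (1/(3*N))/3 = 1/(9*N))
C(L) = -L (C(L) = -2*L + L = -L)
O = 23 (O = 160 - 137 = 23)
A = -1297/216 (A = -((1/9)/6 + 3*8)/4 = -((1/9)*(1/6) + 24)/4 = -(1/54 + 24)/4 = -1/4*1297/54 = -1297/216 ≈ -6.0046)
C(-22)*O + A = -1*(-22)*23 - 1297/216 = 22*23 - 1297/216 = 506 - 1297/216 = 107999/216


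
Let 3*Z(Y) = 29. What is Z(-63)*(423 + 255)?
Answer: 6554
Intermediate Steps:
Z(Y) = 29/3 (Z(Y) = (⅓)*29 = 29/3)
Z(-63)*(423 + 255) = 29*(423 + 255)/3 = (29/3)*678 = 6554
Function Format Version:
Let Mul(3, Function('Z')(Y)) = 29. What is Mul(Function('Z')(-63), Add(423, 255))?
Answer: 6554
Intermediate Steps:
Function('Z')(Y) = Rational(29, 3) (Function('Z')(Y) = Mul(Rational(1, 3), 29) = Rational(29, 3))
Mul(Function('Z')(-63), Add(423, 255)) = Mul(Rational(29, 3), Add(423, 255)) = Mul(Rational(29, 3), 678) = 6554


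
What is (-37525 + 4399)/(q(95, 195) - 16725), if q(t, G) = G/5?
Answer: 5521/2781 ≈ 1.9853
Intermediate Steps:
q(t, G) = G/5 (q(t, G) = G*(⅕) = G/5)
(-37525 + 4399)/(q(95, 195) - 16725) = (-37525 + 4399)/((⅕)*195 - 16725) = -33126/(39 - 16725) = -33126/(-16686) = -33126*(-1/16686) = 5521/2781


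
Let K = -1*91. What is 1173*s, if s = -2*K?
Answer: 213486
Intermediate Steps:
K = -91
s = 182 (s = -2*(-91) = 182)
1173*s = 1173*182 = 213486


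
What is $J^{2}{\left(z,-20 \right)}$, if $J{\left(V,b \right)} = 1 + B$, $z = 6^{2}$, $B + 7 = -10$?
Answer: $256$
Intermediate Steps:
$B = -17$ ($B = -7 - 10 = -17$)
$z = 36$
$J{\left(V,b \right)} = -16$ ($J{\left(V,b \right)} = 1 - 17 = -16$)
$J^{2}{\left(z,-20 \right)} = \left(-16\right)^{2} = 256$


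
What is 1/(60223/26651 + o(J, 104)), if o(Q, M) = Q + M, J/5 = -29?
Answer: -26651/1032468 ≈ -0.025813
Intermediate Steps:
J = -145 (J = 5*(-29) = -145)
o(Q, M) = M + Q
1/(60223/26651 + o(J, 104)) = 1/(60223/26651 + (104 - 145)) = 1/(60223*(1/26651) - 41) = 1/(60223/26651 - 41) = 1/(-1032468/26651) = -26651/1032468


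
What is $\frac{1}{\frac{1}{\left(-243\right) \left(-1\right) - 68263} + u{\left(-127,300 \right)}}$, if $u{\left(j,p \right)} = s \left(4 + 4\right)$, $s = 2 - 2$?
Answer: $-68020$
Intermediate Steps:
$s = 0$ ($s = 2 - 2 = 0$)
$u{\left(j,p \right)} = 0$ ($u{\left(j,p \right)} = 0 \left(4 + 4\right) = 0 \cdot 8 = 0$)
$\frac{1}{\frac{1}{\left(-243\right) \left(-1\right) - 68263} + u{\left(-127,300 \right)}} = \frac{1}{\frac{1}{\left(-243\right) \left(-1\right) - 68263} + 0} = \frac{1}{\frac{1}{243 - 68263} + 0} = \frac{1}{\frac{1}{-68020} + 0} = \frac{1}{- \frac{1}{68020} + 0} = \frac{1}{- \frac{1}{68020}} = -68020$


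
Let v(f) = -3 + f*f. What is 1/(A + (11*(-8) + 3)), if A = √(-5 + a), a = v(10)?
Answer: -85/7133 - 2*√23/7133 ≈ -0.013261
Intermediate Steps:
v(f) = -3 + f²
a = 97 (a = -3 + 10² = -3 + 100 = 97)
A = 2*√23 (A = √(-5 + 97) = √92 = 2*√23 ≈ 9.5917)
1/(A + (11*(-8) + 3)) = 1/(2*√23 + (11*(-8) + 3)) = 1/(2*√23 + (-88 + 3)) = 1/(2*√23 - 85) = 1/(-85 + 2*√23)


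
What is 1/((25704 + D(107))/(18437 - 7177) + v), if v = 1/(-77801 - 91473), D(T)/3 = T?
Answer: 190602524/440534459 ≈ 0.43266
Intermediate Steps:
D(T) = 3*T
v = -1/169274 (v = 1/(-169274) = -1/169274 ≈ -5.9076e-6)
1/((25704 + D(107))/(18437 - 7177) + v) = 1/((25704 + 3*107)/(18437 - 7177) - 1/169274) = 1/((25704 + 321)/11260 - 1/169274) = 1/(26025*(1/11260) - 1/169274) = 1/(5205/2252 - 1/169274) = 1/(440534459/190602524) = 190602524/440534459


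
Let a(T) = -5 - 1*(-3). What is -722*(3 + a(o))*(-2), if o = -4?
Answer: 1444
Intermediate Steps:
a(T) = -2 (a(T) = -5 + 3 = -2)
-722*(3 + a(o))*(-2) = -722*(3 - 2)*(-2) = -722*(-2) = 1444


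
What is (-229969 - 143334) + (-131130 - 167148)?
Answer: -671581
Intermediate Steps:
(-229969 - 143334) + (-131130 - 167148) = -373303 - 298278 = -671581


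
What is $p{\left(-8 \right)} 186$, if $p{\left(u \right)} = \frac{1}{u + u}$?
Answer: $- \frac{93}{8} \approx -11.625$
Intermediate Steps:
$p{\left(u \right)} = \frac{1}{2 u}$
$p{\left(-8 \right)} 186 = \frac{1}{2 \left(-8\right)} 186 = \frac{1}{2} \left(- \frac{1}{8}\right) 186 = \left(- \frac{1}{16}\right) 186 = - \frac{93}{8}$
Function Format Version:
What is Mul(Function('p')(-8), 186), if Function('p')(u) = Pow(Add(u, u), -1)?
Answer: Rational(-93, 8) ≈ -11.625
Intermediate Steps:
Function('p')(u) = Mul(Rational(1, 2), Pow(u, -1)) (Function('p')(u) = Pow(Mul(2, u), -1) = Mul(Rational(1, 2), Pow(u, -1)))
Mul(Function('p')(-8), 186) = Mul(Mul(Rational(1, 2), Pow(-8, -1)), 186) = Mul(Mul(Rational(1, 2), Rational(-1, 8)), 186) = Mul(Rational(-1, 16), 186) = Rational(-93, 8)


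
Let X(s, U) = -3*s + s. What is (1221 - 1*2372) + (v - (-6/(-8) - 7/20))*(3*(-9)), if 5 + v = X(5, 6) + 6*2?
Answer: -5296/5 ≈ -1059.2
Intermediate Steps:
X(s, U) = -2*s
v = -3 (v = -5 + (-2*5 + 6*2) = -5 + (-10 + 12) = -5 + 2 = -3)
(1221 - 1*2372) + (v - (-6/(-8) - 7/20))*(3*(-9)) = (1221 - 1*2372) + (-3 - (-6/(-8) - 7/20))*(3*(-9)) = (1221 - 2372) + (-3 - (-6*(-⅛) - 7*1/20))*(-27) = -1151 + (-3 - (¾ - 7/20))*(-27) = -1151 + (-3 - 1*⅖)*(-27) = -1151 + (-3 - ⅖)*(-27) = -1151 - 17/5*(-27) = -1151 + 459/5 = -5296/5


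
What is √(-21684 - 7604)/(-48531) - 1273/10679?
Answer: -1273/10679 - 2*I*√7322/48531 ≈ -0.11921 - 0.0035264*I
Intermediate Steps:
√(-21684 - 7604)/(-48531) - 1273/10679 = √(-29288)*(-1/48531) - 1273*1/10679 = (2*I*√7322)*(-1/48531) - 1273/10679 = -2*I*√7322/48531 - 1273/10679 = -1273/10679 - 2*I*√7322/48531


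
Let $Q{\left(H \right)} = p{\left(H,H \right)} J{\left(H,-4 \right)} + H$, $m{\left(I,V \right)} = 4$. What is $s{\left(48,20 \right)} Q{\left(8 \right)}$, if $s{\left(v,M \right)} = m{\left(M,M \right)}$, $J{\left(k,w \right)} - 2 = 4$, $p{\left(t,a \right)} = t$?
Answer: $224$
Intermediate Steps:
$J{\left(k,w \right)} = 6$ ($J{\left(k,w \right)} = 2 + 4 = 6$)
$s{\left(v,M \right)} = 4$
$Q{\left(H \right)} = 7 H$ ($Q{\left(H \right)} = H 6 + H = 6 H + H = 7 H$)
$s{\left(48,20 \right)} Q{\left(8 \right)} = 4 \cdot 7 \cdot 8 = 4 \cdot 56 = 224$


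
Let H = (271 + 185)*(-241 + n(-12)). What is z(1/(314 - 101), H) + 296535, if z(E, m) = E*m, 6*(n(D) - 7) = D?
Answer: 21018113/71 ≈ 2.9603e+5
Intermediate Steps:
n(D) = 7 + D/6
H = -107616 (H = (271 + 185)*(-241 + (7 + (⅙)*(-12))) = 456*(-241 + (7 - 2)) = 456*(-241 + 5) = 456*(-236) = -107616)
z(1/(314 - 101), H) + 296535 = -107616/(314 - 101) + 296535 = -107616/213 + 296535 = (1/213)*(-107616) + 296535 = -35872/71 + 296535 = 21018113/71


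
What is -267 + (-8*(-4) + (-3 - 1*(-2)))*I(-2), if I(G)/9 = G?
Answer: -825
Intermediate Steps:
I(G) = 9*G
-267 + (-8*(-4) + (-3 - 1*(-2)))*I(-2) = -267 + (-8*(-4) + (-3 - 1*(-2)))*(9*(-2)) = -267 + (32 + (-3 + 2))*(-18) = -267 + (32 - 1)*(-18) = -267 + 31*(-18) = -267 - 558 = -825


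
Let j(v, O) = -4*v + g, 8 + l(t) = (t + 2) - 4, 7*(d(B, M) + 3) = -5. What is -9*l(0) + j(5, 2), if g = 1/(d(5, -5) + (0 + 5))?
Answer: 637/9 ≈ 70.778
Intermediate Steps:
d(B, M) = -26/7 (d(B, M) = -3 + (1/7)*(-5) = -3 - 5/7 = -26/7)
l(t) = -10 + t (l(t) = -8 + ((t + 2) - 4) = -8 + ((2 + t) - 4) = -8 + (-2 + t) = -10 + t)
g = 7/9 (g = 1/(-26/7 + (0 + 5)) = 1/(-26/7 + 5) = 1/(9/7) = 7/9 ≈ 0.77778)
j(v, O) = 7/9 - 4*v (j(v, O) = -4*v + 7/9 = 7/9 - 4*v)
-9*l(0) + j(5, 2) = -9*(-10 + 0) + (7/9 - 4*5) = -9*(-10) + (7/9 - 20) = 90 - 173/9 = 637/9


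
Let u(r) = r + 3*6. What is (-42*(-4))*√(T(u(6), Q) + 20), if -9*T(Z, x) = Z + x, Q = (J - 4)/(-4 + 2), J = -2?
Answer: 168*√17 ≈ 692.68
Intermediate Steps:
Q = 3 (Q = (-2 - 4)/(-4 + 2) = -6/(-2) = -6*(-½) = 3)
u(r) = 18 + r (u(r) = r + 18 = 18 + r)
T(Z, x) = -Z/9 - x/9 (T(Z, x) = -(Z + x)/9 = -Z/9 - x/9)
(-42*(-4))*√(T(u(6), Q) + 20) = (-42*(-4))*√((-(18 + 6)/9 - ⅑*3) + 20) = 168*√((-⅑*24 - ⅓) + 20) = 168*√((-8/3 - ⅓) + 20) = 168*√(-3 + 20) = 168*√17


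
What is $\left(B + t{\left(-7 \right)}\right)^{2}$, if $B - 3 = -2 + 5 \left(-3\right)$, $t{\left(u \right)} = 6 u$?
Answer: $3136$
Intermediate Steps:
$B = -14$ ($B = 3 + \left(-2 + 5 \left(-3\right)\right) = 3 - 17 = -14$)
$\left(B + t{\left(-7 \right)}\right)^{2} = \left(-14 + 6 \left(-7\right)\right)^{2} = \left(-14 - 42\right)^{2} = \left(-56\right)^{2} = 3136$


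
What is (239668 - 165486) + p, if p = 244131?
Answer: 318313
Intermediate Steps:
(239668 - 165486) + p = (239668 - 165486) + 244131 = 74182 + 244131 = 318313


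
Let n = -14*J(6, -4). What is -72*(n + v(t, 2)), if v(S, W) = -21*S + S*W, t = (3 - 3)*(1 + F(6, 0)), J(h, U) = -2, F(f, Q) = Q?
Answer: -2016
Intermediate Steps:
t = 0 (t = (3 - 3)*(1 + 0) = 0*1 = 0)
n = 28 (n = -14*(-2) = 28)
-72*(n + v(t, 2)) = -72*(28 + 0*(-21 + 2)) = -72*(28 + 0*(-19)) = -72*(28 + 0) = -72*28 = -2016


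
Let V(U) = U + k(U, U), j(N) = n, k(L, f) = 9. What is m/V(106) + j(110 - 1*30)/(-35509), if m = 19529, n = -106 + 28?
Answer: 693464231/4083535 ≈ 169.82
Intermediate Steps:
n = -78
j(N) = -78
V(U) = 9 + U (V(U) = U + 9 = 9 + U)
m/V(106) + j(110 - 1*30)/(-35509) = 19529/(9 + 106) - 78/(-35509) = 19529/115 - 78*(-1/35509) = 19529*(1/115) + 78/35509 = 19529/115 + 78/35509 = 693464231/4083535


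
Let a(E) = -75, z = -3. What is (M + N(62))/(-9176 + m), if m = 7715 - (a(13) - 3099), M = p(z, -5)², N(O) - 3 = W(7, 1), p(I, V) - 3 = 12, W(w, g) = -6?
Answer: 74/571 ≈ 0.12960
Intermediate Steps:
p(I, V) = 15 (p(I, V) = 3 + 12 = 15)
N(O) = -3 (N(O) = 3 - 6 = -3)
M = 225 (M = 15² = 225)
m = 10889 (m = 7715 - (-75 - 3099) = 7715 - 1*(-3174) = 7715 + 3174 = 10889)
(M + N(62))/(-9176 + m) = (225 - 3)/(-9176 + 10889) = 222/1713 = 222*(1/1713) = 74/571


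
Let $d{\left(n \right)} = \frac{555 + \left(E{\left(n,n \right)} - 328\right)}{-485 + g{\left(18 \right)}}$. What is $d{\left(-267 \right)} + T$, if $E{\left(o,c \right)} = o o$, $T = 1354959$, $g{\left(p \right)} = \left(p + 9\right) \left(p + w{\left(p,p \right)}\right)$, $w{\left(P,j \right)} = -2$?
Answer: $\frac{71741311}{53} \approx 1.3536 \cdot 10^{6}$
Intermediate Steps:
$g{\left(p \right)} = \left(-2 + p\right) \left(9 + p\right)$ ($g{\left(p \right)} = \left(p + 9\right) \left(p - 2\right) = \left(9 + p\right) \left(-2 + p\right) = \left(-2 + p\right) \left(9 + p\right)$)
$E{\left(o,c \right)} = o^{2}$
$d{\left(n \right)} = - \frac{227}{53} - \frac{n^{2}}{53}$ ($d{\left(n \right)} = \frac{555 + \left(n^{2} - 328\right)}{-485 + \left(-18 + 18^{2} + 7 \cdot 18\right)} = \frac{555 + \left(-328 + n^{2}\right)}{-485 + \left(-18 + 324 + 126\right)} = \frac{227 + n^{2}}{-485 + 432} = \frac{227 + n^{2}}{-53} = \left(227 + n^{2}\right) \left(- \frac{1}{53}\right) = - \frac{227}{53} - \frac{n^{2}}{53}$)
$d{\left(-267 \right)} + T = \left(- \frac{227}{53} - \frac{\left(-267\right)^{2}}{53}\right) + 1354959 = \left(- \frac{227}{53} - \frac{71289}{53}\right) + 1354959 = - \frac{71516}{53} + 1354959 = \frac{71741311}{53}$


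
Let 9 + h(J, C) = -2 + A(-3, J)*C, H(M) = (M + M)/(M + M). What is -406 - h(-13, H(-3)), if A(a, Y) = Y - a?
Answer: -385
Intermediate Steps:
H(M) = 1 (H(M) = (2*M)/((2*M)) = (2*M)*(1/(2*M)) = 1)
h(J, C) = -11 + C*(3 + J) (h(J, C) = -9 + (-2 + (J - 1*(-3))*C) = -9 + (-2 + (J + 3)*C) = -9 + (-2 + (3 + J)*C) = -9 + (-2 + C*(3 + J)) = -11 + C*(3 + J))
-406 - h(-13, H(-3)) = -406 - (-11 + 1*(3 - 13)) = -406 - (-11 + 1*(-10)) = -406 - (-11 - 10) = -406 - 1*(-21) = -406 + 21 = -385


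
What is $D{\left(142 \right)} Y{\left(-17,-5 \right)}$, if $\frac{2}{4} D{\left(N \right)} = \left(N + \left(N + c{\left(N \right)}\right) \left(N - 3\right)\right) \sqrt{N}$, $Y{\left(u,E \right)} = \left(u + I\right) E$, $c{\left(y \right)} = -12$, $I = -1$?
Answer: $3278160 \sqrt{142} \approx 3.9064 \cdot 10^{7}$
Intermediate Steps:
$Y{\left(u,E \right)} = E \left(-1 + u\right)$ ($Y{\left(u,E \right)} = \left(u - 1\right) E = \left(-1 + u\right) E = E \left(-1 + u\right)$)
$D{\left(N \right)} = 2 \sqrt{N} \left(N + \left(-12 + N\right) \left(-3 + N\right)\right)$ ($D{\left(N \right)} = 2 \left(N + \left(N - 12\right) \left(N - 3\right)\right) \sqrt{N} = 2 \left(N + \left(-12 + N\right) \left(-3 + N\right)\right) \sqrt{N} = 2 \sqrt{N} \left(N + \left(-12 + N\right) \left(-3 + N\right)\right)$)
$D{\left(142 \right)} Y{\left(-17,-5 \right)} = 2 \sqrt{142} \left(36 + 142^{2} - 1988\right) \left(- 5 \left(-1 - 17\right)\right) = 2 \sqrt{142} \left(36 + 20164 - 1988\right) \left(\left(-5\right) \left(-18\right)\right) = 2 \sqrt{142} \cdot 18212 \cdot 90 = 36424 \sqrt{142} \cdot 90 = 3278160 \sqrt{142}$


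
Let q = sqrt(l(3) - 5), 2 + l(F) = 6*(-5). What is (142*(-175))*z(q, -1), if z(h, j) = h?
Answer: -24850*I*sqrt(37) ≈ -1.5116e+5*I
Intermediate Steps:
l(F) = -32 (l(F) = -2 + 6*(-5) = -2 - 30 = -32)
q = I*sqrt(37) (q = sqrt(-32 - 5) = sqrt(-37) = I*sqrt(37) ≈ 6.0828*I)
(142*(-175))*z(q, -1) = (142*(-175))*(I*sqrt(37)) = -24850*I*sqrt(37)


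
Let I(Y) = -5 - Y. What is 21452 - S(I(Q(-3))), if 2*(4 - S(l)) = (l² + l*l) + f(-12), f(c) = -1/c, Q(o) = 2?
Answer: 515929/24 ≈ 21497.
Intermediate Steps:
S(l) = 95/24 - l² (S(l) = 4 - ((l² + l*l) - 1/(-12))/2 = 4 - ((l² + l²) - 1*(-1/12))/2 = 4 - (2*l² + 1/12)/2 = 4 - (1/12 + 2*l²)/2 = 4 + (-1/24 - l²) = 95/24 - l²)
21452 - S(I(Q(-3))) = 21452 - (95/24 - (-5 - 1*2)²) = 21452 - (95/24 - (-5 - 2)²) = 21452 - (95/24 - 1*(-7)²) = 21452 - (95/24 - 1*49) = 21452 - (95/24 - 49) = 21452 - 1*(-1081/24) = 21452 + 1081/24 = 515929/24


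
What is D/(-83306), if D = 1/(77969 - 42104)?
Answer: -1/2987769690 ≈ -3.3470e-10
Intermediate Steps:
D = 1/35865 ≈ 2.7882e-5
D/(-83306) = (1/35865)/(-83306) = (1/35865)*(-1/83306) = -1/2987769690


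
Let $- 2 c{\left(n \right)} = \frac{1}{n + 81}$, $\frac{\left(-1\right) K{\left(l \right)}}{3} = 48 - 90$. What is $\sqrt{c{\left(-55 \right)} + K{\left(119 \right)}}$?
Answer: $\frac{\sqrt{85163}}{26} \approx 11.224$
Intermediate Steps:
$K{\left(l \right)} = 126$ ($K{\left(l \right)} = - 3 \left(48 - 90\right) = \left(-3\right) \left(-42\right) = 126$)
$c{\left(n \right)} = - \frac{1}{2 \left(81 + n\right)}$ ($c{\left(n \right)} = - \frac{1}{2 \left(n + 81\right)} = - \frac{1}{2 \left(81 + n\right)}$)
$\sqrt{c{\left(-55 \right)} + K{\left(119 \right)}} = \sqrt{- \frac{1}{162 + 2 \left(-55\right)} + 126} = \sqrt{- \frac{1}{162 - 110} + 126} = \sqrt{- \frac{1}{52} + 126} = \sqrt{\frac{6551}{52}} = \frac{\sqrt{85163}}{26}$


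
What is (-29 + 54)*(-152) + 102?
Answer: -3698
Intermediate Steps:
(-29 + 54)*(-152) + 102 = 25*(-152) + 102 = -3800 + 102 = -3698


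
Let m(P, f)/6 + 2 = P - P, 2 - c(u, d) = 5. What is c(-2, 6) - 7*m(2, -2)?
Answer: 81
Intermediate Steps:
c(u, d) = -3 (c(u, d) = 2 - 1*5 = 2 - 5 = -3)
m(P, f) = -12 (m(P, f) = -12 + 6*(P - P) = -12 + 6*0 = -12 + 0 = -12)
c(-2, 6) - 7*m(2, -2) = -3 - 7*(-12) = -3 + 84 = 81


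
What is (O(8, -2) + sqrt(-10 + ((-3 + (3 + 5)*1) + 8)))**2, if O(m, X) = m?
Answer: (8 + sqrt(3))**2 ≈ 94.713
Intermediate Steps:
(O(8, -2) + sqrt(-10 + ((-3 + (3 + 5)*1) + 8)))**2 = (8 + sqrt(-10 + ((-3 + (3 + 5)*1) + 8)))**2 = (8 + sqrt(-10 + ((-3 + 8*1) + 8)))**2 = (8 + sqrt(-10 + ((-3 + 8) + 8)))**2 = (8 + sqrt(-10 + (5 + 8)))**2 = (8 + sqrt(-10 + 13))**2 = (8 + sqrt(3))**2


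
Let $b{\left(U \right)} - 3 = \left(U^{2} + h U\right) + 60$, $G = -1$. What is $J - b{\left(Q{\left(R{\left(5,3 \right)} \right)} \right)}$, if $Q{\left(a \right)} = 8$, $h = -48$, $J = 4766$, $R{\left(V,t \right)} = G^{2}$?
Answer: $5023$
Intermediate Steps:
$R{\left(V,t \right)} = 1$ ($R{\left(V,t \right)} = \left(-1\right)^{2} = 1$)
$b{\left(U \right)} = 63 + U^{2} - 48 U$ ($b{\left(U \right)} = 3 + \left(\left(U^{2} - 48 U\right) + 60\right) = 3 + \left(60 + U^{2} - 48 U\right) = 63 + U^{2} - 48 U$)
$J - b{\left(Q{\left(R{\left(5,3 \right)} \right)} \right)} = 4766 - \left(63 + 8^{2} - 384\right) = 4766 - \left(63 + 64 - 384\right) = 4766 - -257 = 4766 + 257 = 5023$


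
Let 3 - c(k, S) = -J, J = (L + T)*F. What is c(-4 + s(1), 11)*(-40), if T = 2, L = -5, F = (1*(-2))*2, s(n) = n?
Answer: -600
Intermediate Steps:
F = -4 (F = -2*2 = -4)
J = 12 (J = (-5 + 2)*(-4) = -3*(-4) = 12)
c(k, S) = 15 (c(k, S) = 3 - (-1)*12 = 3 - 1*(-12) = 3 + 12 = 15)
c(-4 + s(1), 11)*(-40) = 15*(-40) = -600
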